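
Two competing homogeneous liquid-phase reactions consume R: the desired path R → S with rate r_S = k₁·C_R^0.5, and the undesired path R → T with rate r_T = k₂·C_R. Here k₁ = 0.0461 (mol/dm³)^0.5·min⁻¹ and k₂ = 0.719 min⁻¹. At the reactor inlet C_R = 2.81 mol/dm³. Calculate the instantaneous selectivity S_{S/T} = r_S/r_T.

0.0382

S_{S/T} = r_S/r_T = (k₁·C_R^0.5)/(k₂·C_R) = (k₁/k₂)·C_R^-0.5.
= (0.0461×2.810^0.5) / (0.719×2.810) = 0.07728/2.020 = 0.0382.
The undesired path is higher order in R, so low C_R (CSTR or dilute feed) favours S.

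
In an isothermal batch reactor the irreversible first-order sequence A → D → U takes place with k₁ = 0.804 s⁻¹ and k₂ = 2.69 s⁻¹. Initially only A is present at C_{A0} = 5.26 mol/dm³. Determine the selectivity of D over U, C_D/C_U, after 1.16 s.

The intermediate concentration in a first-order A→B→C sequence is C_D = k₁C_{A0}(e^(−k₁t) − e^(−k₂t))/(k₂−k₁).
e^(−k₁t) = e^(−0.804×1.16) = e^(−0.9326) = 0.3935; e^(−k₂t) = e^(−3.120) = 0.04414.
C_D = 0.804×5.26/(2.69−0.804) × (0.3935−0.04414) = 2.242×0.3494 = 0.7834 mol/dm³.
C_A = C_{A0}e^(−k₁t) = 2.070 mol/dm³, so C_U = C_{A0}−C_A−C_D = 2.407 mol/dm³; C_D/C_U = 0.326.

0.326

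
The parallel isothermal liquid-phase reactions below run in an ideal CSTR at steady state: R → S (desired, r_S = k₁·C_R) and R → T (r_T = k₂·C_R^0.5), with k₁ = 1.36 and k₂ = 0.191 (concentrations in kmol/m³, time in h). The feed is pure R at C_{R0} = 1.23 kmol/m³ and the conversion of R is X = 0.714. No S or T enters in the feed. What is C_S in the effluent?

0.710 kmol/m³

Exit C_R = C_{R0}(1−X) = 1.23×0.286 = 0.3518 kmol/m³.
In a CSTR the entire volume is at exit conditions, so r_S = 1.36×0.3518 = 0.4784 and r_T = 0.191×0.3518^0.5 = 0.1133.
Fraction of consumed R going to S: r_S/(r_S+r_T) = 0.8085.
C_S = 0.8085·C_{R0}·X = 0.8085×1.23×0.714 = 0.710 kmol/m³.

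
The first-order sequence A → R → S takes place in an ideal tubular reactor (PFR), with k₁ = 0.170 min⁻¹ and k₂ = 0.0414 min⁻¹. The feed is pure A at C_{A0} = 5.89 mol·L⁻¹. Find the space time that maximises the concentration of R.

The intermediate peaks when r₁ = r₂, i.e. k₁e^(−k₁τ) = k₂e^(−k₂τ), giving τ_opt = ln(k₂/k₁)/(k₂−k₁).
= ln(0.0414/0.170)/(0.0414−0.170) = ln(0.2435)/-0.1286 = -1.413/-0.1286 = 11.0 min.

11.0 min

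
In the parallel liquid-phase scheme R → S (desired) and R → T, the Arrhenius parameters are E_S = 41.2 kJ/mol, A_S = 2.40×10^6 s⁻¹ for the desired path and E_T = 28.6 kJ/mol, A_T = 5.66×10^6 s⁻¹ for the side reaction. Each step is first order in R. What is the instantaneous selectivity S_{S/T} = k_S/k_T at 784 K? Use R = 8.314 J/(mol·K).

With equal orders, S_{S/T} = k_S/k_T = (A_S/A_T)·exp[(E_T−E_S)/(RT)].
(E_T−E_S)/(RT) = (28.6−41.2)×10³/(8.314×784) = -12600/6518 = -1.933.
k_S/k_T = (2.40×10^6/5.66×10^6)·exp(-1.933) = 0.4240 × 0.1447 = 0.0614.

0.0614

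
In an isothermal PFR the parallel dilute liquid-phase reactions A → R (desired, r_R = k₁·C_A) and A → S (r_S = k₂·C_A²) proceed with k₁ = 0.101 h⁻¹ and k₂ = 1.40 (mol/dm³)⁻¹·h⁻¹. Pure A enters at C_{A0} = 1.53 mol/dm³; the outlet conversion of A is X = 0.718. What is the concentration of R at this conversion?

0.0835 mol/dm³

C_A = C_{A0}(1−X) = 0.4315 mol/dm³.
Along a PFR/batch, dC_R/dC_A = −r_R/(r_R+r_S) = −k₁/(k₁+k₂·C_A).
Integrating from C_{A0} to C_A: C_R = (0.101/1.40)·ln[(0.101+1.40·1.53)/(0.101+1.40·0.431)] = 0.07214·ln(2.243/0.7050) = 0.08349 mol/dm³.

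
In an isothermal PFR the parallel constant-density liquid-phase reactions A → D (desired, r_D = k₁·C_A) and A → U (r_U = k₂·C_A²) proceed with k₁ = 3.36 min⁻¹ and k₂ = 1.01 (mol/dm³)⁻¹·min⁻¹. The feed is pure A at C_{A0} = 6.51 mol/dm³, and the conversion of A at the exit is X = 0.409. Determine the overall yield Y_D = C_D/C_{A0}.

0.161

C_A = C_{A0}(1−X) = 3.847 mol/dm³.
Along a PFR/batch, dC_D/dC_A = −r_D/(r_D+r_U) = −k₁/(k₁+k₂·C_A).
Integrating from C_{A0} to C_A: C_D = (3.36/1.01)·ln[(3.36+1.01·6.51)/(3.36+1.01·3.85)] = 3.327·ln(9.935/7.246) = 1.050 mol/dm³.
Y_D = C_D/C_{A0} = 1.050/6.51 = 0.161.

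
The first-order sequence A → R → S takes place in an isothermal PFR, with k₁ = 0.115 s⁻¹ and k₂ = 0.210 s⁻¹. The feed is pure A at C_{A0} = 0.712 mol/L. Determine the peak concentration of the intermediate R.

For a first-order series the maximum intermediate yield is C_{R,max}/C_{A0} = (k₁/k₂)^[k₂/(k₂−k₁)].
= (0.115/0.210)^(0.210/(0.210−0.115)) = (0.5476)^(2.211) = 0.2642.
C_{R,max} = 0.2642×0.712 = 0.188 mol/L.

0.188 mol/L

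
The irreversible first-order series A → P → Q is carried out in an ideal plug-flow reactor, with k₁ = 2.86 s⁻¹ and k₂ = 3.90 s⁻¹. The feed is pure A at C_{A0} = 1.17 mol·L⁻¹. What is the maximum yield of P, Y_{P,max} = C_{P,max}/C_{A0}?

Evaluating C_P at τ_opt = ln(k₂/k₁)/(k₂−k₁) gives C_{P,max}/C_{A0} = (k₁/k₂)^[k₂/(k₂−k₁)].
= (2.86/3.90)^(3.90/(3.90−2.86)) = (0.7333)^(3.750) = 0.3125.

0.313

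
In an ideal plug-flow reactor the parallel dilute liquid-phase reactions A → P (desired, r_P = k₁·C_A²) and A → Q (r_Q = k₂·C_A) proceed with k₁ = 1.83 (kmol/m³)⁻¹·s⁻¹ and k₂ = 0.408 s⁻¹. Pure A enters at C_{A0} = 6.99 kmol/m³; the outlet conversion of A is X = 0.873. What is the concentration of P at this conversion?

5.69 kmol/m³

C_A = C_{A0}(1−X) = 0.8877 kmol/m³.
Along a PFR/batch, dC_Q/dC_A = −r_Q/(r_P+r_Q) = −k₂/(k₂+k₁·C_A).
Integrating from C_{A0} to C_A: C_Q = (0.408/1.83)·ln[(0.408+1.83·6.99)/(0.408+1.83·0.888)] = 0.2230·ln(13.20/2.033) = 0.4171 kmol/m³.
Then C_P = (C_{A0}−C_A) − C_Q = 6.102 − 0.4171 = 5.685 kmol/m³.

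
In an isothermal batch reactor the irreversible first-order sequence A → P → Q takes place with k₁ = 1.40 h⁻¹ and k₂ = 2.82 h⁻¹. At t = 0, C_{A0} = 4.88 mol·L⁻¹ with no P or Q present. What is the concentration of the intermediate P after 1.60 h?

For first-order series with pure A initially, C_P(t) = k₁C_{A0}/(k₂−k₁)·(e^(−k₁t) − e^(−k₂t)).
e^(−k₁t) = e^(−1.40×1.60) = e^(−2.240) = 0.1065; e^(−k₂t) = e^(−4.512) = 0.01098.
C_P = 1.40×4.88/(2.82−1.40) × (0.1065−0.01098) = 4.811×0.09548 = 0.4594 mol·L⁻¹.

0.459 mol·L⁻¹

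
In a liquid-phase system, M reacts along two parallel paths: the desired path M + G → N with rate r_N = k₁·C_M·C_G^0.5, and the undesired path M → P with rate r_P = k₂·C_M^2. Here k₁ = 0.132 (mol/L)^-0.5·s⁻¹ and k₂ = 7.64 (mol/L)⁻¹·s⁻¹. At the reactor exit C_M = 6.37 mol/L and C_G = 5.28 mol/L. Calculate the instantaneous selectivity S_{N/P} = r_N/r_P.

0.00623

S_{N/P} = r_N/r_P = (k₁·C_M·C_G^0.5)/(k₂·C_M^2) = (k₁/k₂)·C_M⁻¹·C_G^0.5.
= (0.132×6.370×5.280^0.5) / (7.64×6.370^2) = 1.932/310.0 = 0.00623.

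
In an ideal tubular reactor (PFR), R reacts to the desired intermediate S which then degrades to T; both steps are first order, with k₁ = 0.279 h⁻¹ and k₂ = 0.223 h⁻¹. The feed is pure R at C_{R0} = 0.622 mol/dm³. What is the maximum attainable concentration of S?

For a first-order series the maximum intermediate yield is C_{S,max}/C_{R0} = (k₁/k₂)^[k₂/(k₂−k₁)].
= (0.279/0.223)^(0.223/(0.223−0.279)) = (1.251)^(-3.982) = 0.4098.
C_{S,max} = 0.4098×0.622 = 0.255 mol/dm³.

0.255 mol/dm³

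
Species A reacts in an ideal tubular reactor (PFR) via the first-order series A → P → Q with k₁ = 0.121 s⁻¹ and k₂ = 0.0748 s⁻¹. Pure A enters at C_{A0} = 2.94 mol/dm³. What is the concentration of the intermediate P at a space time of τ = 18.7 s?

The intermediate concentration in a first-order A→B→C sequence is C_P = k₁C_{A0}(e^(−k₁τ) − e^(−k₂τ))/(k₂−k₁).
e^(−k₁τ) = e^(−0.121×18.7) = e^(−2.263) = 0.1041; e^(−k₂τ) = e^(−1.399) = 0.2469.
C_P = 0.121×2.94/(0.0748−0.121) × (0.1041−0.2469) = (-7.700)×(-0.1428) = 1.100 mol/dm³.

1.10 mol/dm³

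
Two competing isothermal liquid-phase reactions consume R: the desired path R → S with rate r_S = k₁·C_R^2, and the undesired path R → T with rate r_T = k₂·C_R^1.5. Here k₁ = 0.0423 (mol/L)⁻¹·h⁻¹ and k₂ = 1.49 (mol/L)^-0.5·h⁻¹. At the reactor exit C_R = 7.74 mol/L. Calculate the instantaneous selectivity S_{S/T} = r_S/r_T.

0.0790

S_{S/T} = r_S/r_T = (k₁·C_R^2)/(k₂·C_R^1.5) = (k₁/k₂)·C_R^0.5.
= (0.0423×7.740^2) / (1.49×7.740^1.5) = 2.534/32.08 = 0.0790.
Since the desired path is higher order in R, keeping C_R high (PFR or concentrated feed) favours S.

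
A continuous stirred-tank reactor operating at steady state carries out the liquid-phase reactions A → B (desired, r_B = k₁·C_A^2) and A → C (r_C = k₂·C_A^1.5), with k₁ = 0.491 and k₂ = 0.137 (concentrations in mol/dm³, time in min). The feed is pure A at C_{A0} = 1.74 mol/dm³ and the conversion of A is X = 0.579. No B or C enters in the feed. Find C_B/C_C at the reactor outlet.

3.07

Exit C_A = C_{A0}(1−X) = 1.74×0.421 = 0.7325 mol/dm³.
In a CSTR the entire volume is at exit conditions, so r_B = 0.491×0.7325^2 = 0.2635 and r_C = 0.137×0.7325^1.5 = 0.08589.
Overall selectivity = C_B/C_C = r_Bτ/(r_Cτ) = r_B/r_C = 3.07.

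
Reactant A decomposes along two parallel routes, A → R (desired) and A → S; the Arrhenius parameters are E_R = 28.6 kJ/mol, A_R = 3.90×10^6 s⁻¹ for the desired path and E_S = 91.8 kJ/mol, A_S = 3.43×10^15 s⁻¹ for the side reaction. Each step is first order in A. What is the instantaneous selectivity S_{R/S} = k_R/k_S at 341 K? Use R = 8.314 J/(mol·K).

k_R/k_S = (A_R/A_S)·exp[−(E_R−E_S)/(RT)] = (A_R/A_S)·exp[(E_S−E_R)/(RT)].
(E_S−E_R)/(RT) = (91.8−28.6)×10³/(8.314×341) = 63200/2835 = 22.29.
k_R/k_S = (3.90×10^6/3.43×10^15)·exp(22.29) = 1.137×10^-9 × 4.801×10^9 = 5.46.
Since E_R < E_S, lowering the temperature improves selectivity toward R.

5.46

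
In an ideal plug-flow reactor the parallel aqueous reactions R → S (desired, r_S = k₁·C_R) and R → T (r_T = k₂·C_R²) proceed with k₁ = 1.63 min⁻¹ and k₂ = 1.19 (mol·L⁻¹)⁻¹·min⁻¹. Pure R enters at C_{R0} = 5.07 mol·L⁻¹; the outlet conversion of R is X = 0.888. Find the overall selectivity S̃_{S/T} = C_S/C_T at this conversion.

0.576

C_R = C_{R0}(1−X) = 0.5678 mol·L⁻¹.
Along a PFR/batch, dC_S/dC_R = −r_S/(r_S+r_T) = −k₁/(k₁+k₂·C_R).
Integrating from C_{R0} to C_R: C_S = (1.63/1.19)·ln[(1.63+1.19·5.07)/(1.63+1.19·0.568)] = 1.370·ln(7.663/2.306) = 1.645 mol·L⁻¹.
C_T = (C_{R0}−C_R)−C_S = 2.857 mol·L⁻¹; S̃_{S/T} = 1.645/2.857 = 0.576.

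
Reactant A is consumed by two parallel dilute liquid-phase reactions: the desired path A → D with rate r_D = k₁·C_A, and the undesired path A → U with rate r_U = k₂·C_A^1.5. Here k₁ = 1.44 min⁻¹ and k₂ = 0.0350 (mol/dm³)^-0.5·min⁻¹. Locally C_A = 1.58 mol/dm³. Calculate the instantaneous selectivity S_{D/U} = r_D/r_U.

32.7

S_{D/U} = r_D/r_U = (k₁·C_A)/(k₂·C_A^1.5) = (k₁/k₂)·C_A^-0.5.
= (1.44×1.580) / (0.0350×1.580^1.5) = 2.275/0.06951 = 32.7.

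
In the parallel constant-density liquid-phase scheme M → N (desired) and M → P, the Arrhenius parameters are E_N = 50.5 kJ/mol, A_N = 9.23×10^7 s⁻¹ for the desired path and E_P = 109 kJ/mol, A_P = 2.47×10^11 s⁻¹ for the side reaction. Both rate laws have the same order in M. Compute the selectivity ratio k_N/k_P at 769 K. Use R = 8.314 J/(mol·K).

Since both paths have the same order in M, the concentration cancels and S_{N/P} = k_N/k_P = (A_N/A_P)·exp[(E_P−E_N)/(RT)].
(E_P−E_N)/(RT) = (109−50.5)×10³/(8.314×769) = 58500/6393 = 9.150.
k_N/k_P = (9.23×10^7/2.47×10^11)·exp(9.150) = 3.737×10^-4 × 9414 = 3.52.
Since E_N < E_P, lowering the temperature improves selectivity toward N.

3.52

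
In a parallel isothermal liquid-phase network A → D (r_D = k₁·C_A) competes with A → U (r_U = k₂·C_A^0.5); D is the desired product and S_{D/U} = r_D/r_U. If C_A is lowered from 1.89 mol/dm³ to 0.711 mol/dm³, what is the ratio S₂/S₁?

0.613

S_{D/U} = (k₁/k₂)·C_A^0.5, so S₂/S₁ = (C_{A,2}/C_{A,1})^0.5.
= (0.711/1.89)^0.5 = (0.3762)^0.5 = 0.613.
Selectivity toward D falls as C_A falls — high-concentration operation is favoured.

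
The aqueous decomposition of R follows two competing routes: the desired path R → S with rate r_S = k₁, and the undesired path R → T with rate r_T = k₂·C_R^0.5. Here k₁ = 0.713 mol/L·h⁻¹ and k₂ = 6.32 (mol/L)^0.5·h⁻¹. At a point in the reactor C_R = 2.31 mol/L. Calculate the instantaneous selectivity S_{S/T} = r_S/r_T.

S_{S/T} = r_S/r_T = (k₁)/(k₂·C_R^0.5) = (k₁/k₂)·C_R^-0.5.
= (0.713) / (6.32×2.310^0.5) = 0.7130/9.606 = 0.0742.

0.0742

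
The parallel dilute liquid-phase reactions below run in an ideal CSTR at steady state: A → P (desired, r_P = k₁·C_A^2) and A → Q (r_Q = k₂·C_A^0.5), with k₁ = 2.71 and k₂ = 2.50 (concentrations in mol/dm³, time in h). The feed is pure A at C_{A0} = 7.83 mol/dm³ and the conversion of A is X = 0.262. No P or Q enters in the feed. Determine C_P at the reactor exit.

1.92 mol/dm³

Exit C_A = C_{A0}(1−X) = 7.83×0.738 = 5.779 mol/dm³.
A CSTR operates uniformly at the exit composition, giving r_P = 90.49 and r_Q = 6.010 (each k·C_A^n at C_A = 5.779).
Fraction of consumed A going to P: r_P/(r_P+r_Q) = 0.9377.
C_P = 0.9377·C_{A0}·X = 0.9377×7.83×0.262 = 1.92 mol/dm³.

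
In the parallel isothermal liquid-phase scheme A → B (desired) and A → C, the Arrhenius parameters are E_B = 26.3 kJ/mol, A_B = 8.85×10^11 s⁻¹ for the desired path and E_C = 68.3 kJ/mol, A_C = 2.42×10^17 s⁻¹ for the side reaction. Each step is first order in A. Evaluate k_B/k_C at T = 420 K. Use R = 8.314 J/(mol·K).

0.612

Since both paths have the same order in A, the concentration cancels and S_{B/C} = k_B/k_C = (A_B/A_C)·exp[(E_C−E_B)/(RT)].
(E_C−E_B)/(RT) = (68.3−26.3)×10³/(8.314×420) = 42000/3492 = 12.03.
k_B/k_C = (8.85×10^11/2.42×10^17)·exp(12.03) = 3.657×10^-6 × 1.674×10^5 = 0.612.
Since E_B < E_C, lowering the temperature improves selectivity toward B.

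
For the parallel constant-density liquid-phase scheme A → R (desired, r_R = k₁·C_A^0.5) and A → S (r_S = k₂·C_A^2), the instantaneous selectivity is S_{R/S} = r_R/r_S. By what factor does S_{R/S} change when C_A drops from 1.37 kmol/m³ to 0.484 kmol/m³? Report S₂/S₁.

4.76

S_{R/S} = (k₁/k₂)·C_A^-1.5, so S₂/S₁ = (C_{A,2}/C_{A,1})^-1.5.
= (0.484/1.37)^(-1.5) = (0.3533)^(-1.5) = 4.76.
Selectivity toward R rises as C_A falls — low-concentration operation is favoured.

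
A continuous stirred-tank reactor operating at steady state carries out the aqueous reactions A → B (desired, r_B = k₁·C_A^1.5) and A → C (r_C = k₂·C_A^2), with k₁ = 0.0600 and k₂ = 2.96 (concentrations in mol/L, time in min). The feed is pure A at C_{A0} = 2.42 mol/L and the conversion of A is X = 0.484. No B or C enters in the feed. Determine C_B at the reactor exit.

0.0209 mol/L

Exit C_A = C_{A0}(1−X) = 2.42×0.516 = 1.249 mol/L.
Rates in a CSTR are evaluated at the outlet concentration: r_B = 0.0600×1.249^1.5 = 0.08372, r_C = 2.96×1.249^2 = 4.616.
Fraction of consumed A going to B: r_B/(r_B+r_C) = 0.01782.
C_B = 0.01782·C_{A0}·X = 0.01782×2.42×0.484 = 0.0209 mol/L.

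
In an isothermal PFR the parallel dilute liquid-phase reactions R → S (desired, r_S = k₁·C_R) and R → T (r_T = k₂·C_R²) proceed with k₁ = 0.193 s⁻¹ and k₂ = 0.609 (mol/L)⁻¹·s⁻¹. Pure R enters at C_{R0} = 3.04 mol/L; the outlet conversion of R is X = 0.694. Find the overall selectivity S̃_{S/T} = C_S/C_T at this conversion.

0.175

C_R = C_{R0}(1−X) = 0.9302 mol/L.
Along a PFR/batch, dC_S/dC_R = −r_S/(r_S+r_T) = −k₁/(k₁+k₂·C_R).
Integrating from C_{R0} to C_R: C_S = (0.193/0.609)·ln[(0.193+0.609·3.04)/(0.193+0.609·0.930)] = 0.3169·ln(2.044/0.7595) = 0.3138 mol/L.
C_T = (C_{R0}−C_R)−C_S = 1.796 mol/L; S̃_{S/T} = 0.3138/1.796 = 0.175.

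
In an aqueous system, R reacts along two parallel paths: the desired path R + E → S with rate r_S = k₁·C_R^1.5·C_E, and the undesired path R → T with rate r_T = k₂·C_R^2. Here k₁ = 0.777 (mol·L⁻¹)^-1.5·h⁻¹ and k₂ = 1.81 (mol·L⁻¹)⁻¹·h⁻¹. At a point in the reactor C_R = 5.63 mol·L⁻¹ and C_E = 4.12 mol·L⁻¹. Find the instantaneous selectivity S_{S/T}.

S_{S/T} = r_S/r_T = (k₁·C_R^1.5·C_E)/(k₂·C_R^2) = (k₁/k₂)·C_R^-0.5·C_E.
= (0.777×5.630^1.5×4.120) / (1.81×5.630^2) = 42.76/57.37 = 0.745.

0.745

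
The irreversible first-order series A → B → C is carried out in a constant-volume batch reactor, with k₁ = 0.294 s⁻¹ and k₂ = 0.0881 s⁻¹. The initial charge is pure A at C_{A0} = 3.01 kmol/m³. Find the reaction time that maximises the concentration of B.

5.85 s

Setting dC_B/dt = 0 gives t_opt = ln(k₂/k₁)/(k₂−k₁).
= ln(0.0881/0.294)/(0.0881−0.294) = ln(0.2997)/-0.2059 = -1.205/-0.2059 = 5.85 s.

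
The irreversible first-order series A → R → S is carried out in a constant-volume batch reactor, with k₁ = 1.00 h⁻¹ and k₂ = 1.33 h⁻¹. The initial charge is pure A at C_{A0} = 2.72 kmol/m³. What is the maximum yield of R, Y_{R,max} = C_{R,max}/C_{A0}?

Evaluating C_R at t_opt = ln(k₂/k₁)/(k₂−k₁) gives C_{R,max}/C_{A0} = (k₁/k₂)^[k₂/(k₂−k₁)].
= (1.00/1.33)^(1.33/(1.33−1.00)) = (0.7519)^(4.030) = 0.3168.

0.317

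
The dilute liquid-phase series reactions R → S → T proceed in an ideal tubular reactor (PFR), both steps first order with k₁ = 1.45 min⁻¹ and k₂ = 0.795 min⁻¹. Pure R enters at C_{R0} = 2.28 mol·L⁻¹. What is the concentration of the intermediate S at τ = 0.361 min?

Solving the coupled first-order balances gives C_S(τ) = [k₁/(k₂−k₁)]·C_{R0}·(e^(−k₁τ) − e^(−k₂τ)).
e^(−k₁τ) = e^(−1.45×0.361) = e^(−0.5234) = 0.5925; e^(−k₂τ) = e^(−0.2870) = 0.7505.
C_S = 1.45×2.28/(0.795−1.45) × (0.5925−0.7505) = (-5.047)×(-0.1580) = 0.7977 mol·L⁻¹.

0.798 mol·L⁻¹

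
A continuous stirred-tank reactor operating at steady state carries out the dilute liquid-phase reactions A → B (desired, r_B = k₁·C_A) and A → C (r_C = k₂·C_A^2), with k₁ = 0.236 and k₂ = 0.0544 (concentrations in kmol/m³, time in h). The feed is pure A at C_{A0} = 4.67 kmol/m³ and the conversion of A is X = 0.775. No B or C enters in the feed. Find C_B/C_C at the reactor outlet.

Exit C_A = C_{A0}(1−X) = 4.67×0.225 = 1.051 kmol/m³.
Rates in a CSTR are evaluated at the outlet concentration: r_B = 0.236×1.051 = 0.2480, r_C = 0.0544×1.051^2 = 0.06006.
Overall selectivity = C_B/C_C = r_Bτ/(r_Cτ) = r_B/r_C = 4.13.

4.13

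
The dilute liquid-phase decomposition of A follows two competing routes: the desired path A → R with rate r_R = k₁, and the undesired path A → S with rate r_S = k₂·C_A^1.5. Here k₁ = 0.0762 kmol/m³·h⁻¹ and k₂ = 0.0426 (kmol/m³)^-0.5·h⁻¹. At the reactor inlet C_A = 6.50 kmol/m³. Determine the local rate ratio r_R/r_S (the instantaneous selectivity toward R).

S_{R/S} = r_R/r_S = (k₁)/(k₂·C_A^1.5) = (k₁/k₂)·C_A^-1.5.
= (0.0762) / (0.0426×6.500^1.5) = 0.07620/0.7060 = 0.108.

0.108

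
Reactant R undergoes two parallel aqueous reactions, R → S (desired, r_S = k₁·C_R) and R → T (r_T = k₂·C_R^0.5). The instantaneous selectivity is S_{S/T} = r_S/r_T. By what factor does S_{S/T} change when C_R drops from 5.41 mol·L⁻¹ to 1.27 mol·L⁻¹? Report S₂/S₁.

S_{S/T} = (k₁/k₂)·C_R^0.5, so S₂/S₁ = (C_{R,2}/C_{R,1})^0.5.
= (1.27/5.41)^0.5 = (0.2348)^0.5 = 0.485.

0.485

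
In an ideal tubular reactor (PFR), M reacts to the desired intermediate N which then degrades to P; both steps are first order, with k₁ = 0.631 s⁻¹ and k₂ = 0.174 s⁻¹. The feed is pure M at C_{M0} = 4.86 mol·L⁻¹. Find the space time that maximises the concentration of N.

2.82 s

The intermediate peaks when r₁ = r₂, i.e. k₁e^(−k₁τ) = k₂e^(−k₂τ), giving τ_opt = ln(k₂/k₁)/(k₂−k₁).
= ln(0.174/0.631)/(0.174−0.631) = ln(0.2758)/-0.4570 = -1.288/-0.4570 = 2.82 s.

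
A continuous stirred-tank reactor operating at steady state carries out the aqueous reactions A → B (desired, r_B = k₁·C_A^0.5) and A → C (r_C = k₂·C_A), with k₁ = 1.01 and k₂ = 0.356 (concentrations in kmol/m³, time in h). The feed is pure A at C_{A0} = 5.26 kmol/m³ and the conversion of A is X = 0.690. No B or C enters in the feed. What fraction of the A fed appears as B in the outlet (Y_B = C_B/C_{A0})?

0.476

Exit C_A = C_{A0}(1−X) = 5.26×0.310 = 1.631 kmol/m³.
In a CSTR the entire volume is at exit conditions, so r_B = 1.01×1.631^0.5 = 1.290 and r_C = 0.356×1.631 = 0.5805.
Fraction of consumed A going to B: r_B/(r_B+r_C) = 0.6896.
C_B = 0.6896·C_{A0}·X = 0.6896×5.26×0.690 = 2.50 kmol/m³; Y_B = C_B/C_{A0} = 0.476.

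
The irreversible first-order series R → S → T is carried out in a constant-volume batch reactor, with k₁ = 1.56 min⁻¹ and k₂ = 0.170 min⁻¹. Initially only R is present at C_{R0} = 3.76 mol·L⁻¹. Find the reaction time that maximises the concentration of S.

The intermediate peaks when r₁ = r₂, i.e. k₁e^(−k₁t) = k₂e^(−k₂t), giving t_opt = ln(k₂/k₁)/(k₂−k₁).
= ln(0.170/1.56)/(0.170−1.56) = ln(0.1090)/-1.390 = -2.217/-1.390 = 1.59 min.

1.59 min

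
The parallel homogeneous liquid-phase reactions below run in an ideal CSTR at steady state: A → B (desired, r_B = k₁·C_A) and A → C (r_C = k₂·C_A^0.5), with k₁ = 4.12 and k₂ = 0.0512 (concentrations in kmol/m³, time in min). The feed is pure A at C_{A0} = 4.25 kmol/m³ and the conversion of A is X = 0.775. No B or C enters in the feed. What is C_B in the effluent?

3.25 kmol/m³

Exit C_A = C_{A0}(1−X) = 4.25×0.225 = 0.9562 kmol/m³.
A CSTR operates uniformly at the exit composition, giving r_B = 3.940 and r_C = 0.05007 (each k·C_A^n at C_A = 0.9562).
Fraction of consumed A going to B: r_B/(r_B+r_C) = 0.9875.
C_B = 0.9875·C_{A0}·X = 0.9875×4.25×0.775 = 3.25 kmol/m³.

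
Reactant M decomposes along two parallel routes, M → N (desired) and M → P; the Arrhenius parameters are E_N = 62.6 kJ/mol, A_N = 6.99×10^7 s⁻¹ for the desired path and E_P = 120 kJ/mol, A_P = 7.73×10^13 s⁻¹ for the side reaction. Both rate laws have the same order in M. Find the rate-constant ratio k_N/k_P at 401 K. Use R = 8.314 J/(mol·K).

27.1

Since both paths have the same order in M, the concentration cancels and S_{N/P} = k_N/k_P = (A_N/A_P)·exp[(E_P−E_N)/(RT)].
(E_P−E_N)/(RT) = (120−62.6)×10³/(8.314×401) = 57400/3334 = 17.22.
k_N/k_P = (6.99×10^7/7.73×10^13)·exp(17.22) = 9.043×10^-7 × 3.001×10^7 = 27.1.
Since E_N < E_P, lowering the temperature improves selectivity toward N.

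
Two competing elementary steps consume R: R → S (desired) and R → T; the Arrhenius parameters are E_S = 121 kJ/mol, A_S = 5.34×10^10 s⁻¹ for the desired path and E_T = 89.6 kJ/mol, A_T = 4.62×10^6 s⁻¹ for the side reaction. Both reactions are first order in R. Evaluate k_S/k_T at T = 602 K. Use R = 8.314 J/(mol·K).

21.8

With equal orders, S_{S/T} = k_S/k_T = (A_S/A_T)·exp[(E_T−E_S)/(RT)].
(E_T−E_S)/(RT) = (89.6−121)×10³/(8.314×602) = -31400/5005 = -6.274.
k_S/k_T = (5.34×10^10/4.62×10^6)·exp(-6.274) = 11558 × 0.001885 = 21.8.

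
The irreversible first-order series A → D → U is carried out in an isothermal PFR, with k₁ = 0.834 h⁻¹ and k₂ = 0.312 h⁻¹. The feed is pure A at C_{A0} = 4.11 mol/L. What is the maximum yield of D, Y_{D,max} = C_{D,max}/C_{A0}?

Evaluating C_D at τ_opt = ln(k₂/k₁)/(k₂−k₁) gives C_{D,max}/C_{A0} = (k₁/k₂)^[k₂/(k₂−k₁)].
= (0.834/0.312)^(0.312/(0.312−0.834)) = (2.673)^(-0.5977) = 0.5556.

0.556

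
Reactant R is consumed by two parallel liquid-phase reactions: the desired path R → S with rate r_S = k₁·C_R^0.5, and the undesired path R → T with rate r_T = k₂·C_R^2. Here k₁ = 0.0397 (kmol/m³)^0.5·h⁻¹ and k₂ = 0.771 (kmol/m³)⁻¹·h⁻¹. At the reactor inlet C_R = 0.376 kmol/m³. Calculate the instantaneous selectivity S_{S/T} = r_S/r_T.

S_{S/T} = r_S/r_T = (k₁·C_R^0.5)/(k₂·C_R^2) = (k₁/k₂)·C_R^-1.5.
= (0.0397×0.3760^0.5) / (0.771×0.3760^2) = 0.02434/0.1090 = 0.223.
The undesired path is higher order in R, so low C_R (CSTR or dilute feed) favours S.

0.223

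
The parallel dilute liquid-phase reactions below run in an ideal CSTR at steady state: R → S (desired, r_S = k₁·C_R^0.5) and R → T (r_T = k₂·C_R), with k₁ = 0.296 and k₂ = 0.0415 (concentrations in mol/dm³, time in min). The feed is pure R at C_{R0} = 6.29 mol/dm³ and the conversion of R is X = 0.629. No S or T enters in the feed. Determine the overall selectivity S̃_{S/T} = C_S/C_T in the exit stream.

Exit C_R = C_{R0}(1−X) = 6.29×0.371 = 2.334 mol/dm³.
Rates in a CSTR are evaluated at the outlet concentration: r_S = 0.296×2.334^0.5 = 0.4522, r_T = 0.0415×2.334 = 0.09684.
Overall selectivity = C_S/C_T = r_Sτ/(r_Tτ) = r_S/r_T = 4.67.

4.67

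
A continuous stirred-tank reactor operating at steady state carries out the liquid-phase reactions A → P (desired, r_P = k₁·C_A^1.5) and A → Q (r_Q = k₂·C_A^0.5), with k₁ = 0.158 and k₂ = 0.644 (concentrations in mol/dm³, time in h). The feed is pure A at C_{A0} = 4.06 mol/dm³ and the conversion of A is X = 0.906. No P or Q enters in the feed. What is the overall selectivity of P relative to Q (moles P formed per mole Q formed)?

0.0936

Exit C_A = C_{A0}(1−X) = 4.06×0.0940 = 0.3816 mol/dm³.
In a CSTR the entire volume is at exit conditions, so r_P = 0.158×0.3816^1.5 = 0.03725 and r_Q = 0.644×0.3816^0.5 = 0.3978.
Overall selectivity = C_P/C_Q = r_Pτ/(r_Qτ) = r_P/r_Q = 0.0936.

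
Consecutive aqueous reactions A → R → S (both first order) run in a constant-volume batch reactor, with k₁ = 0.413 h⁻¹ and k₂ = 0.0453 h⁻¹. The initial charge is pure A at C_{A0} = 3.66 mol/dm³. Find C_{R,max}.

For a first-order series the maximum intermediate yield is C_{R,max}/C_{A0} = (k₁/k₂)^[k₂/(k₂−k₁)].
= (0.413/0.0453)^(0.0453/(0.0453−0.413)) = (9.117)^(-0.1232) = 0.7616.
C_{R,max} = 0.7616×3.66 = 2.79 mol/dm³.

2.79 mol/dm³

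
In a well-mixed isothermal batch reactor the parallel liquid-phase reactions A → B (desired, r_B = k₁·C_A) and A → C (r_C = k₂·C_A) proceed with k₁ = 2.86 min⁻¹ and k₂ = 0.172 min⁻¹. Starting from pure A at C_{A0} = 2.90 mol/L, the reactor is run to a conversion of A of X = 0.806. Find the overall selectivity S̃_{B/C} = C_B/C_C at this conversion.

C_A = C_{A0}(1−X) = 0.5626 mol/L.
Both paths are first order in A, so the instantaneous fraction to B is constant: dC_B/d(−C_A) = k₁/(k₁+k₂) = 0.9433.
C_B = 0.9433·(C_{A0}−C_A) = 0.9433×2.337 = 2.20 mol/L.
C_C = (C_{A0}−C_A)−C_B = 0.1326 mol/L; S̃_{B/C} = 2.205/0.1326 = 16.6.

16.6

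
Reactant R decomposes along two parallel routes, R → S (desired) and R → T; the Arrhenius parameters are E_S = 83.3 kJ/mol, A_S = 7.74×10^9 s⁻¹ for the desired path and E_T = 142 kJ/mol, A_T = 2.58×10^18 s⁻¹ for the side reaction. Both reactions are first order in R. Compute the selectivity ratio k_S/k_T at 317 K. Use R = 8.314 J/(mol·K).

With equal orders, S_{S/T} = k_S/k_T = (A_S/A_T)·exp[(E_T−E_S)/(RT)].
(E_T−E_S)/(RT) = (142−83.3)×10³/(8.314×317) = 58700/2636 = 22.27.
k_S/k_T = (7.74×10^9/2.58×10^18)·exp(22.27) = 3.000×10^-9 × 4.708×10^9 = 14.1.

14.1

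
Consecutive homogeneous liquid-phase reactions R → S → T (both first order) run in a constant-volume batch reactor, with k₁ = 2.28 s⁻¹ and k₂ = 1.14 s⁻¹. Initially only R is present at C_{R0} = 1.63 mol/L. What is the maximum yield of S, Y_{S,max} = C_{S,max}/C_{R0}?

At the optimum, C_{S,max}/C_{R0} = (k₁/k₂)^[k₂/(k₂−k₁)].
= (2.28/1.14)^(1.14/(1.14−2.28)) = (2.000)^(-1.000) = 0.5000.

0.500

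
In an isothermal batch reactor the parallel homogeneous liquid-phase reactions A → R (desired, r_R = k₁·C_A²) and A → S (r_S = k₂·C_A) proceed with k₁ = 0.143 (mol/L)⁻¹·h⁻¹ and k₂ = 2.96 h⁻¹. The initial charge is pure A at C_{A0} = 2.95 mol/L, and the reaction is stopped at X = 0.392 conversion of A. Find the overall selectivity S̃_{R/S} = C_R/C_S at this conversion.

C_A = C_{A0}(1−X) = 1.794 mol/L.
Along a PFR/batch, dC_S/dC_A = −r_S/(r_R+r_S) = −k₂/(k₂+k₁·C_A).
Integrating from C_{A0} to C_A: C_S = (2.96/0.143)·ln[(2.96+0.143·2.95)/(2.96+0.143·1.79)] = 20.70·ln(3.382/3.216) = 1.038 mol/L.
Then C_R = (C_{A0}−C_A) − C_S = 1.156 − 1.038 = 0.1187 mol/L.
S̃_{R/S} = C_R/C_S = 0.1187/1.038 = 0.114.

0.114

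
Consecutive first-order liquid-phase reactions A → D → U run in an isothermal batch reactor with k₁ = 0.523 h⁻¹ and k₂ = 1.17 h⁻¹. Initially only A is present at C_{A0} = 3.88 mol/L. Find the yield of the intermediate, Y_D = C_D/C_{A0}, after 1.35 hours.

The intermediate concentration in a first-order A→B→C sequence is C_D = k₁C_{A0}(e^(−k₁t) − e^(−k₂t))/(k₂−k₁).
e^(−k₁t) = e^(−0.523×1.35) = e^(−0.7061) = 0.4936; e^(−k₂t) = e^(−1.579) = 0.2061.
C_D = 0.523×3.88/(1.17−0.523) × (0.4936−0.2061) = 3.136×0.2875 = 0.9017 mol/L.
Y_D = C_D/C_{A0} = 0.9017/3.88 = 0.232.

0.232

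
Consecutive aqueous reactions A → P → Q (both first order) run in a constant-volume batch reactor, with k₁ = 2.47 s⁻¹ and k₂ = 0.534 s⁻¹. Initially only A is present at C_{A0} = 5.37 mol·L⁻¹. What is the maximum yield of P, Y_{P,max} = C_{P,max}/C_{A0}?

0.655

Evaluating C_P at t_opt = ln(k₂/k₁)/(k₂−k₁) gives C_{P,max}/C_{A0} = (k₁/k₂)^[k₂/(k₂−k₁)].
= (2.47/0.534)^(0.534/(0.534−2.47)) = (4.625)^(-0.2758) = 0.6554.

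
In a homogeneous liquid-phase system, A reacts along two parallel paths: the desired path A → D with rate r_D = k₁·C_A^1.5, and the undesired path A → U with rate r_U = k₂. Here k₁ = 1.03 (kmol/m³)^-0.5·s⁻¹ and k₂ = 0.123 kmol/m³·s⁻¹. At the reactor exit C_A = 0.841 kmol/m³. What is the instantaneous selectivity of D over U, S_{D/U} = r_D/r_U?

6.46

S_{D/U} = r_D/r_U = (k₁·C_A^1.5)/(k₂) = (k₁/k₂)·C_A^1.5.
= (1.03×0.8410^1.5) / (0.123) = 0.7944/0.1230 = 6.46.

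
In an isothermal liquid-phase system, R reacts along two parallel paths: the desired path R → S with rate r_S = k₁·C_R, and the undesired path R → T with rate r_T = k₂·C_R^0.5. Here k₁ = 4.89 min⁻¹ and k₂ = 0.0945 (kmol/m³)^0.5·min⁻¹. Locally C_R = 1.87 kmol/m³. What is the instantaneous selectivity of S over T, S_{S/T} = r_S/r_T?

70.8

S_{S/T} = r_S/r_T = (k₁·C_R)/(k₂·C_R^0.5) = (k₁/k₂)·C_R^0.5.
= (4.89×1.870) / (0.0945×1.870^0.5) = 9.144/0.1292 = 70.8.
Since the desired path is higher order in R, keeping C_R high (PFR or concentrated feed) favours S.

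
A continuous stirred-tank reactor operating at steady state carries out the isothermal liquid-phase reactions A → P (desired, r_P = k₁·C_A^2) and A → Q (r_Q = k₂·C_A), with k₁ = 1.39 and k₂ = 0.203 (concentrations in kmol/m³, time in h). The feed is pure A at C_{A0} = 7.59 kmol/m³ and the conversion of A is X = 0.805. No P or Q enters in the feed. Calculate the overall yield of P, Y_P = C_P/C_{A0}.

Exit C_A = C_{A0}(1−X) = 7.59×0.195 = 1.480 kmol/m³.
In a CSTR the entire volume is at exit conditions, so r_P = 1.39×1.480^2 = 3.045 and r_Q = 0.203×1.480 = 0.3005.
Fraction of consumed A going to P: r_P/(r_P+r_Q) = 0.9102.
C_P = 0.9102·C_{A0}·X = 0.9102×7.59×0.805 = 5.56 kmol/m³; Y_P = C_P/C_{A0} = 0.733.

0.733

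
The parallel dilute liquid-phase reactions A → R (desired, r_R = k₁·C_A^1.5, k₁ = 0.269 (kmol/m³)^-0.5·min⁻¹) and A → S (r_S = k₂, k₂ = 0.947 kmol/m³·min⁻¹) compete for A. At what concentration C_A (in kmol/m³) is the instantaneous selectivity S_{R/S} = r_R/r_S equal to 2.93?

4.74 kmol/m³

S_{R/S} = (k₁/k₂)·C_A^1.5 ⇒ C_A = (S·k₂/k₁)^(1/1.5).
= (2.93×0.947/0.269)^(0.6667) = (10.31)^(0.6667) = 4.74 kmol/m³.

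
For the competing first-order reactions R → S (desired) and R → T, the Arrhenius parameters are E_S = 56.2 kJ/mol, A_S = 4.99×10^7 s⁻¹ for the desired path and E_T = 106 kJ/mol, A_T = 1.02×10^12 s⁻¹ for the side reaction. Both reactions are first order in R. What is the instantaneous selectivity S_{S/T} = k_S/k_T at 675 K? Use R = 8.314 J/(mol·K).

0.349

Since both paths have the same order in R, the concentration cancels and S_{S/T} = k_S/k_T = (A_S/A_T)·exp[(E_T−E_S)/(RT)].
(E_T−E_S)/(RT) = (106−56.2)×10³/(8.314×675) = 49800/5612 = 8.874.
k_S/k_T = (4.99×10^7/1.02×10^12)·exp(8.874) = 4.892×10^-5 × 7143 = 0.349.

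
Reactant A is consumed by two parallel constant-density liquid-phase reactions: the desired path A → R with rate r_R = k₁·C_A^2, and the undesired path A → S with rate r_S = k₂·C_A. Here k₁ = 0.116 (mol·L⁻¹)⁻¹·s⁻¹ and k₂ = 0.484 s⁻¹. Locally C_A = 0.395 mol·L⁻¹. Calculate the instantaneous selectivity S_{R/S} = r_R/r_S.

0.0947

S_{R/S} = r_R/r_S = (k₁·C_A^2)/(k₂·C_A) = (k₁/k₂)·C_A.
= (0.116×0.3950^2) / (0.484×0.3950) = 0.01810/0.1912 = 0.0947.
Since the desired path is higher order in A, keeping C_A high (PFR or concentrated feed) favours R.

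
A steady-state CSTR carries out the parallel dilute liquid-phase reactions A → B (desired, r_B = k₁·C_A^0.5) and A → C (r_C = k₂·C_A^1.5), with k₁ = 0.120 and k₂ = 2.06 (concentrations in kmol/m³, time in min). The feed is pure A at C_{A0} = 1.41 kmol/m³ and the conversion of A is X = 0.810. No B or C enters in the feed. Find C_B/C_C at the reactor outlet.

Exit C_A = C_{A0}(1−X) = 1.41×0.190 = 0.2679 kmol/m³.
Rates in a CSTR are evaluated at the outlet concentration: r_B = 0.120×0.2679^0.5 = 0.06211, r_C = 2.06×0.2679^1.5 = 0.2856.
Overall selectivity = C_B/C_C = r_Bτ/(r_Cτ) = r_B/r_C = 0.217.

0.217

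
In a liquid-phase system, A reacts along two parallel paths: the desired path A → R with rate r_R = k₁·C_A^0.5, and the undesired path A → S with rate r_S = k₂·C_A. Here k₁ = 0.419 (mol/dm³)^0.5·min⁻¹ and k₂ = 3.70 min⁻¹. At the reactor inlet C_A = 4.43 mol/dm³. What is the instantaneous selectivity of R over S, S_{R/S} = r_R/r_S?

0.0538

S_{R/S} = r_R/r_S = (k₁·C_A^0.5)/(k₂·C_A) = (k₁/k₂)·C_A^-0.5.
= (0.419×4.430^0.5) / (3.70×4.430) = 0.8819/16.39 = 0.0538.
The undesired path is higher order in A, so low C_A (CSTR or dilute feed) favours R.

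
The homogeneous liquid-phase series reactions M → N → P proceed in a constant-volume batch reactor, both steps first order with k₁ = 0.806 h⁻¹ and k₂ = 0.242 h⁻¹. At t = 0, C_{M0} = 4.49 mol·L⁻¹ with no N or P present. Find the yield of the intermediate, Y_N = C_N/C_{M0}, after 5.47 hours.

Solving the coupled first-order balances gives C_N(t) = [k₁/(k₂−k₁)]·C_{M0}·(e^(−k₁t) − e^(−k₂t)).
e^(−k₁t) = e^(−0.806×5.47) = e^(−4.409) = 0.01217; e^(−k₂t) = e^(−1.324) = 0.2661.
C_N = 0.806×4.49/(0.242−0.806) × (0.01217−0.2661) = (-6.417)×(-0.2540) = 1.630 mol·L⁻¹.
Y_N = C_N/C_{M0} = 1.630/4.49 = 0.363.

0.363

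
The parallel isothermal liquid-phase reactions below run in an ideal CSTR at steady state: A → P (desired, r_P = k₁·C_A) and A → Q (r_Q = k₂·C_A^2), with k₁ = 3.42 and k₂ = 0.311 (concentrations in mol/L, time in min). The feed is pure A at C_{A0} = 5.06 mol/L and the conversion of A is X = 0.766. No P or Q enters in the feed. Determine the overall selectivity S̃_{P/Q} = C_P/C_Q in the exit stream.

Exit C_A = C_{A0}(1−X) = 5.06×0.234 = 1.184 mol/L.
A CSTR operates uniformly at the exit composition, giving r_P = 4.049 and r_Q = 0.4360 (each k·C_A^n at C_A = 1.184).
Overall selectivity = C_P/C_Q = r_Pτ/(r_Qτ) = r_P/r_Q = 9.29.

9.29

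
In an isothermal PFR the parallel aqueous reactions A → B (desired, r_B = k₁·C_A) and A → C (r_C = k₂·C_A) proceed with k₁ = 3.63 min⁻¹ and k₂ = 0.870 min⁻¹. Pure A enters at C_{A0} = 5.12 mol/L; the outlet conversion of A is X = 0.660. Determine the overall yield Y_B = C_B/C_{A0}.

0.532

C_A = C_{A0}(1−X) = 1.741 mol/L.
Both paths are first order in A, so the instantaneous fraction to B is constant: dC_B/d(−C_A) = k₁/(k₁+k₂) = 0.8067.
C_B = 0.8067·(C_{A0}−C_A) = 0.8067×3.379 = 2.73 mol/L.
Y_B = C_B/C_{A0} = 2.726/5.12 = 0.532.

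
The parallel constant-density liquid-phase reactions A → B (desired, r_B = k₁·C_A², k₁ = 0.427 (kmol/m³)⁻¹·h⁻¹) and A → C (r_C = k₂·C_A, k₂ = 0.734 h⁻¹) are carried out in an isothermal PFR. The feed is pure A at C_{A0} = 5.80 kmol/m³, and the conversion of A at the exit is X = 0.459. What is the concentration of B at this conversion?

1.91 kmol/m³

C_A = C_{A0}(1−X) = 3.138 kmol/m³.
Along a PFR/batch, dC_C/dC_A = −r_C/(r_B+r_C) = −k₂/(k₂+k₁·C_A).
Integrating from C_{A0} to C_A: C_C = (0.734/0.427)·ln[(0.734+0.427·5.80)/(0.734+0.427·3.14)] = 1.719·ln(3.211/2.074) = 0.7513 kmol/m³.
Then C_B = (C_{A0}−C_A) − C_C = 2.662 − 0.7513 = 1.911 kmol/m³.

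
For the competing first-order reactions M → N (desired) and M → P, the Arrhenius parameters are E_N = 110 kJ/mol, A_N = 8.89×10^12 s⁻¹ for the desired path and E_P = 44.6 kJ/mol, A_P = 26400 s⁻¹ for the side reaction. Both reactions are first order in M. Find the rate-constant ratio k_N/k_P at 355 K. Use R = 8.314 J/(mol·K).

0.0802

Since both paths have the same order in M, the concentration cancels and S_{N/P} = k_N/k_P = (A_N/A_P)·exp[(E_P−E_N)/(RT)].
(E_P−E_N)/(RT) = (44.6−110)×10³/(8.314×355) = -65400/2951 = -22.16.
k_N/k_P = (8.89×10^12/26400)·exp(-22.16) = 3.367×10^8 × 2.381×10^-10 = 0.0802.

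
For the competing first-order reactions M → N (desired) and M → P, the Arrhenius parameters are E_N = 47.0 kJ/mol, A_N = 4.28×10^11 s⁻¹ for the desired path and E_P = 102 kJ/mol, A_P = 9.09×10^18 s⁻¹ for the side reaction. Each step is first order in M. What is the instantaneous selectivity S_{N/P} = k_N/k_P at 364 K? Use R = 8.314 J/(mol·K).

k_N/k_P = (A_N/A_P)·exp[−(E_N−E_P)/(RT)] = (A_N/A_P)·exp[(E_P−E_N)/(RT)].
(E_P−E_N)/(RT) = (102−47.0)×10³/(8.314×364) = 55000/3026 = 18.17.
k_N/k_P = (4.28×10^11/9.09×10^18)·exp(18.17) = 4.708×10^-8 × 7.814×10^7 = 3.68.

3.68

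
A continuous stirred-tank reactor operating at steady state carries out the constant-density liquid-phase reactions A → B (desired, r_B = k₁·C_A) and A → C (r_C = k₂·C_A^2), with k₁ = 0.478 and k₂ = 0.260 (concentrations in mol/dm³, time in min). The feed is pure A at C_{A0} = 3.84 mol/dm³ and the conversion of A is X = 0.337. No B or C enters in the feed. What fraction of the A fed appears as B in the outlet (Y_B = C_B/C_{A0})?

0.141

Exit C_A = C_{A0}(1−X) = 3.84×0.663 = 2.546 mol/dm³.
In a CSTR the entire volume is at exit conditions, so r_B = 0.478×2.546 = 1.217 and r_C = 0.260×2.546^2 = 1.685.
Fraction of consumed A going to B: r_B/(r_B+r_C) = 0.4193.
C_B = 0.4193·C_{A0}·X = 0.4193×3.84×0.337 = 0.543 mol/dm³; Y_B = C_B/C_{A0} = 0.141.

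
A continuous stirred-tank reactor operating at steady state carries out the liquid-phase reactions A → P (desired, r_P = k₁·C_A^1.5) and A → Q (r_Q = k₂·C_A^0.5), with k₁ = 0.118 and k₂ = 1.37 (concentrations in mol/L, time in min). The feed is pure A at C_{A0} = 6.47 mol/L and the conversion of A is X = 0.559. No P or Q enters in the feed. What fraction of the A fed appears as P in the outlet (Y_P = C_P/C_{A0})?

0.110

Exit C_A = C_{A0}(1−X) = 6.47×0.441 = 2.853 mol/L.
Rates in a CSTR are evaluated at the outlet concentration: r_P = 0.118×2.853^1.5 = 0.5687, r_Q = 1.37×2.853^0.5 = 2.314.
Fraction of consumed A going to P: r_P/(r_P+r_Q) = 0.1973.
C_P = 0.1973·C_{A0}·X = 0.1973×6.47×0.559 = 0.713 mol/L; Y_P = C_P/C_{A0} = 0.110.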